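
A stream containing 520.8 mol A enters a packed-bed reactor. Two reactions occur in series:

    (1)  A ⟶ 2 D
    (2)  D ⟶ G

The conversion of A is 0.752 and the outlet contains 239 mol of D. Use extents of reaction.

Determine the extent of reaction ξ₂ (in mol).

Conversion of A: A consumed = 1ξ₁ = 0.752 × 520.8 → ξ₁ = 391.6 mol.
D balance: n_D = 0 + 2ξ₁ − 1ξ₂ = 239 → ξ₂ = (2·391.6 − 239)/1 = 544.3 mol.
Outlet amounts (n = n₀ + Σ ν·ξ):
  A: 520.8 − 1(391.6) = 129.2
  D: 0 + 2(391.6) − 1(544.3) = 239
  G: 0 + 1(544.3) = 544.3

ξ₂ = 544 mol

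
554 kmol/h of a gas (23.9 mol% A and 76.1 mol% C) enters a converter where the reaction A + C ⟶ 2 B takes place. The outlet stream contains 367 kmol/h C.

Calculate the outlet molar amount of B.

109 kmol/h

For C: n = n₀ − 1ξ → 367 = 421.6 − 1ξ, giving ξ = 54.59 kmol/h.
Outlet amounts (n = n₀ + ν ξ):
  A: 132.4 − 1(54.59) = 77.81
  C: 421.6 − 1(54.59) = 367
  B: 0 + 2(54.59) = 109.2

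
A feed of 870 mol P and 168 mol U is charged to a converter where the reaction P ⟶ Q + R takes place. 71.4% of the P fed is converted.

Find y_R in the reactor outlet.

0.374

P reacted = 0.714 × 870 = 621.2 mol; ν_P = −1, so ξ = 621.2/1 = 621.2 mol.
Outlet amounts (n = n₀ + ν ξ):
  P: 870 − 1(621.2) = 248.8
  Q: 0 + 1(621.2) = 621.2
  R: 0 + 1(621.2) = 621.2
  U: 168 (inert)
Total out = 1659 mol; y_R = 621.2 / 1659 = 0.3744.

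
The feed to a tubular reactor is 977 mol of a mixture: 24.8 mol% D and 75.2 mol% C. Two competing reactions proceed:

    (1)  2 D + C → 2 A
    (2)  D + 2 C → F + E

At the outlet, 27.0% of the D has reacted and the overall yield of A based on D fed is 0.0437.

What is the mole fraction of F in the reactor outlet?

0.0598

Yield of A: 2ξ₁ / 242.3 = 0.0437 → ξ₁ = 5.294 mol.
Conversion of D: 2ξ₁ + 1ξ₂ = 0.27 × 242.3 = 65.42 → ξ₂ = 54.83 mol.
Outlet amounts (n = n₀ + Σ ν·ξ):
  D: 242.3 − 2(5.294) − 1(54.83) = 176.9
  C: 734.7 − 1(5.294) − 2(54.83) = 619.7
  A: 0 + 2(5.294) = 10.59
  F: 0 + 1(54.83) = 54.83
  E: 0 + 1(54.83) = 54.83
Total out = 916.9 mol; y_F = 54.83 / 916.9 = 0.0598.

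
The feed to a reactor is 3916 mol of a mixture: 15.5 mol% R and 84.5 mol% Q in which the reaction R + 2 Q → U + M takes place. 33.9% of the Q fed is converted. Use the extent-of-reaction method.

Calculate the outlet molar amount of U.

Q reacted = 0.339 × 3309 = 1122 mol; ν_Q = −2, so ξ = 1122/2 = 560.9 mol.
Outlet amounts (n = n₀ + ν ξ):
  R: 607 − 1(560.9) = 46.1
  Q: 3309 − 2(560.9) = 2187
  U: 0 + 1(560.9) = 560.9
  M: 0 + 1(560.9) = 560.9

561 mol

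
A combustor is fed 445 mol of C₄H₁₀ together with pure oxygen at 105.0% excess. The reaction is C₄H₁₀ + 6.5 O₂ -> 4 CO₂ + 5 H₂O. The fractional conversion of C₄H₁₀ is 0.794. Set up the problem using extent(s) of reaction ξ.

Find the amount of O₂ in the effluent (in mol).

Stoichiometric O₂ = 6.5 × 445 = 2892 mol; O₂ fed = 2892 × 2.050 = 5930 mol.
Fuel reacted = 0.794 × 445 → ξ = 353.3 mol.
Outlet (n = n₀ + ν ξ):
  C₄H₁₀: 445 − 1(353.3) = 91.67
  O₂: 5930 − 6.5(353.3) = 3633
  CO₂: 0 + 4(353.3) = 1413
  H₂O: 0 + 5(353.3) = 1767

3630 mol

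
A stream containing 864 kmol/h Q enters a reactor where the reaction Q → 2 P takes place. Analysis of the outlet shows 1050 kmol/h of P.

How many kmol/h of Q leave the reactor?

For P: n = n₀ + 2ξ → 1050 = 0 + 2ξ, giving ξ = 525 kmol/h.
Outlet amounts (n = n₀ + ν ξ):
  Q: 864 − 1(525) = 339
  P: 0 + 2(525) = 1050

339 kmol/h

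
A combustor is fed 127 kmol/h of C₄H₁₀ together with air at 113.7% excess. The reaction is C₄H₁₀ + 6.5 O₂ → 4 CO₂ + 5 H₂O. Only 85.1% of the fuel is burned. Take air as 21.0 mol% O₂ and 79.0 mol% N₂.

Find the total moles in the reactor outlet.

Stoichiometric O₂ = 6.5 × 127 = 825.5 kmol/h; O₂ fed = 825.5 × 2.137 = 1764 kmol/h.
N₂ fed = 1764 × 79/21 = 6636 kmol/h.
Fuel reacted = 0.851 × 127 → ξ = 108.1 kmol/h.
Outlet (n = n₀ + ν ξ):
  C₄H₁₀: 127 − 1(108.1) = 18.92
  O₂: 1764 − 6.5(108.1) = 1062
  N₂: 6636 (inert)
  CO₂: 0 + 4(108.1) = 432.3
  H₂O: 0 + 5(108.1) = 540.4
Total out = 18.92 + 1062 + 6636 + 432.3 + 540.4 = 8690 kmol/h.

8690 kmol/h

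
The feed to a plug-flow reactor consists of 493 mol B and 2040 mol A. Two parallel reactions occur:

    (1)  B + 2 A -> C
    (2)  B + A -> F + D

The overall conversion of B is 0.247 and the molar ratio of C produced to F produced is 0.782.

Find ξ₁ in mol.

ξ₁ = 53.4 mol

Conversion of B: B consumed = 0.247 × 493 = 121.8 mol = 1ξ₁ + 1ξ₂.
Selectivity: 1ξ₁ / (1ξ₂) = 0.782 → ξ₁ = 0.782 ξ₂.
Substitute: (1·0.782 + 1) ξ₂ = 121.8 → ξ₂ = 68.33 mol, ξ₁ = 53.44 mol.
Outlet amounts (n = n₀ + Σ ν·ξ):
  B: 493 − 1(53.44) − 1(68.33) = 371.2
  A: 2040 − 2(53.44) − 1(68.33) = 1865
  C: 0 + 1(53.44) = 53.44
  F: 0 + 1(68.33) = 68.33
  D: 0 + 1(68.33) = 68.33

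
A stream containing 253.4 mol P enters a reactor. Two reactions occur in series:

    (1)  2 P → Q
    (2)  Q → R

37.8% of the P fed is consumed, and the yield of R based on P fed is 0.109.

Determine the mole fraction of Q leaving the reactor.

Conversion of P: P consumed = 2ξ₁ = 0.378 × 253.4 → ξ₁ = 47.89 mol.
Yield of R: 1ξ₂ / 253.4 = 0.109 → ξ₂ = 27.62 mol.
Outlet amounts (n = n₀ + Σ ν·ξ):
  P: 253.4 − 2(47.89) = 157.6
  Q: 0 + 1(47.89) − 1(27.62) = 20.27
  R: 0 + 1(27.62) = 27.62
Total out = 205.5 mol; y_Q = 20.27 / 205.5 = 0.09864.

0.0986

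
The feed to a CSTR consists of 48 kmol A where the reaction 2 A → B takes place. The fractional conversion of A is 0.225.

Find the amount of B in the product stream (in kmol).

A reacted = 0.225 × 48 = 10.8 kmol; ν_A = −2, so ξ = 10.8/2 = 5.4 kmol.
Outlet amounts (n = n₀ + ν ξ):
  A: 48 − 2(5.4) = 37.2
  B: 0 + 1(5.4) = 5.4

5.4 kmol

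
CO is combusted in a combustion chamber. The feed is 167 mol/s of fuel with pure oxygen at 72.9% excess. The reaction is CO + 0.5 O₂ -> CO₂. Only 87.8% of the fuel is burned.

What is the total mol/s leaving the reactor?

238 mol/s

Stoichiometric O₂ = 0.5 × 167 = 83.5 mol/s; O₂ fed = 83.5 × 1.729 = 144.4 mol/s.
Fuel reacted = 0.878 × 167 → ξ = 146.6 mol/s.
Outlet (n = n₀ + ν ξ):
  CO: 167 − 1(146.6) = 20.37
  O₂: 144.4 − 0.5(146.6) = 71.06
  CO₂: 0 + 1(146.6) = 146.6
Total out = 20.37 + 71.06 + 146.6 = 238.1 mol/s.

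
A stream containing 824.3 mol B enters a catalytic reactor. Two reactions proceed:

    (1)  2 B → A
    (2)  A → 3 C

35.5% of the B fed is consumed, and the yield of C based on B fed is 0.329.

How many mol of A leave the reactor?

Conversion of B: B consumed = 2ξ₁ = 0.355 × 824.3 → ξ₁ = 146.3 mol.
Yield of C: 3ξ₂ / 824.3 = 0.329 → ξ₂ = 90.4 mol.
Outlet amounts (n = n₀ + Σ ν·ξ):
  B: 824.3 − 2(146.3) = 531.7
  A: 0 + 1(146.3) − 1(90.4) = 55.92
  C: 0 + 3(90.4) = 271.2

55.9 mol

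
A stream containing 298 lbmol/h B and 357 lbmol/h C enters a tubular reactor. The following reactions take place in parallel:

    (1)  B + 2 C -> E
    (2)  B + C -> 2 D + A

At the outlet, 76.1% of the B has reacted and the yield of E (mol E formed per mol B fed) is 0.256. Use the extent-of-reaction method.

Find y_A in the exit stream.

Yield of E: 1ξ₁ / 298 = 0.256 → ξ₁ = 76.29 lbmol/h.
Conversion of B: 1ξ₁ + 1ξ₂ = 0.761 × 298 = 226.8 → ξ₂ = 150.5 lbmol/h.
Outlet amounts (n = n₀ + Σ ν·ξ):
  B: 298 − 1(76.29) − 1(150.5) = 71.22
  C: 357 − 2(76.29) − 1(150.5) = 53.93
  E: 0 + 1(76.29) = 76.29
  D: 0 + 2(150.5) = 301
  A: 0 + 1(150.5) = 150.5
Total out = 652.9 lbmol/h; y_A = 150.5 / 652.9 = 0.2305.

0.23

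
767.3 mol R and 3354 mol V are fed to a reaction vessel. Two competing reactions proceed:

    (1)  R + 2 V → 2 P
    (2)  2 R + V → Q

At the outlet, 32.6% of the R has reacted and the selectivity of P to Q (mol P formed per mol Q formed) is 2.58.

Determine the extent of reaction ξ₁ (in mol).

ξ₁ = 98.1 mol

Conversion of R: R consumed = 0.326 × 767.3 = 250.1 mol = 1ξ₁ + 2ξ₂.
Selectivity: 2ξ₁ / (1ξ₂) = 2.58 → ξ₁ = 1.29 ξ₂.
Substitute: (1·1.29 + 2) ξ₂ = 250.1 → ξ₂ = 76.03 mol, ξ₁ = 98.08 mol.
Outlet amounts (n = n₀ + Σ ν·ξ):
  R: 767.3 − 1(98.08) − 2(76.03) = 517.2
  V: 3354 − 2(98.08) − 1(76.03) = 3082
  P: 0 + 2(98.08) = 196.2
  Q: 0 + 1(76.03) = 76.03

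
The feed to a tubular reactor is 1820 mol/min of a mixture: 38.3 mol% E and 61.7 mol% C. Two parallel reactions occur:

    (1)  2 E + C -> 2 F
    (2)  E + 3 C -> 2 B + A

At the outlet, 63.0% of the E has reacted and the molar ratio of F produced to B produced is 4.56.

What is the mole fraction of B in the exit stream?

0.055

Conversion of E: E consumed = 0.63 × 697.1 = 439.1 mol/min = 2ξ₁ + 1ξ₂.
Selectivity: 2ξ₁ / (2ξ₂) = 4.56 → ξ₁ = 4.56 ξ₂.
Substitute: (2·4.56 + 1) ξ₂ = 439.1 → ξ₂ = 43.39 mol/min, ξ₁ = 197.9 mol/min.
Outlet amounts (n = n₀ + Σ ν·ξ):
  E: 697.1 − 2(197.9) − 1(43.39) = 257.9
  C: 1123 − 1(197.9) − 3(43.39) = 794.9
  F: 0 + 2(197.9) = 395.8
  B: 0 + 2(43.39) = 86.79
  A: 0 + 1(43.39) = 43.39
Total out = 1579 mol/min; y_B = 86.79 / 1579 = 0.05497.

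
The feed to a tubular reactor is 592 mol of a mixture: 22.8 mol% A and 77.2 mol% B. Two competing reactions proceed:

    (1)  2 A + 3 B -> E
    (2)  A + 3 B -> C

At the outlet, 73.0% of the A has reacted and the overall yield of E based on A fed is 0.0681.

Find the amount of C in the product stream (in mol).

Yield of E: 1ξ₁ / 135 = 0.0681 → ξ₁ = 9.192 mol.
Conversion of A: 2ξ₁ + 1ξ₂ = 0.73 × 135 = 98.53 → ξ₂ = 80.15 mol.
Outlet amounts (n = n₀ + Σ ν·ξ):
  A: 135 − 2(9.192) − 1(80.15) = 36.44
  B: 457 − 3(9.192) − 3(80.15) = 189
  E: 0 + 1(9.192) = 9.192
  C: 0 + 1(80.15) = 80.15

80.1 mol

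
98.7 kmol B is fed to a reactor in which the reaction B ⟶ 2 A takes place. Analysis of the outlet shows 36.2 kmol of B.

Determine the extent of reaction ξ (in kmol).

ξ = 62.5 kmol

For B: n = n₀ − 1ξ → 36.2 = 98.7 − 1ξ, giving ξ = 62.5 kmol.
Outlet amounts (n = n₀ + ν ξ):
  B: 98.7 − 1(62.5) = 36.2
  A: 0 + 2(62.5) = 125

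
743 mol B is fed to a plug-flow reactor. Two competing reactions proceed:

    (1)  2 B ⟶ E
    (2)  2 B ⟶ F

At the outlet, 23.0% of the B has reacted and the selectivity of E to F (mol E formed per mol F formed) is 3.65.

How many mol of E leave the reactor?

Conversion of B: B consumed = 0.23 × 743 = 170.9 mol = 2ξ₁ + 2ξ₂.
Selectivity: 1ξ₁ / (1ξ₂) = 3.65 → ξ₁ = 3.65 ξ₂.
Substitute: (2·3.65 + 2) ξ₂ = 170.9 → ξ₂ = 18.38 mol, ξ₁ = 67.07 mol.
Outlet amounts (n = n₀ + Σ ν·ξ):
  B: 743 − 2(67.07) − 2(18.38) = 572.1
  E: 0 + 1(67.07) = 67.07
  F: 0 + 1(18.38) = 18.38

67.1 mol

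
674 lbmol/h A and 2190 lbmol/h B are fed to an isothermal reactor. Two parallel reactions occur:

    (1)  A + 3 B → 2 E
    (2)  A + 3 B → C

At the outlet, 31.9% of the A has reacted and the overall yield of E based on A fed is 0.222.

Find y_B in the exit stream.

0.674

Yield of E: 2ξ₁ / 674 = 0.222 → ξ₁ = 74.81 lbmol/h.
Conversion of A: 1ξ₁ + 1ξ₂ = 0.319 × 674 = 215 → ξ₂ = 140.2 lbmol/h.
Outlet amounts (n = n₀ + Σ ν·ξ):
  A: 674 − 1(74.81) − 1(140.2) = 459
  B: 2190 − 3(74.81) − 3(140.2) = 1545
  E: 0 + 2(74.81) = 149.6
  C: 0 + 1(140.2) = 140.2
Total out = 2294 lbmol/h; y_B = 1545 / 2294 = 0.6735.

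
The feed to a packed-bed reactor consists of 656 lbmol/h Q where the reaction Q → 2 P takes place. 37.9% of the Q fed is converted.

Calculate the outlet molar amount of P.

497 lbmol/h

Q reacted = 0.379 × 656 = 248.6 lbmol/h; ν_Q = −1, so ξ = 248.6/1 = 248.6 lbmol/h.
Outlet amounts (n = n₀ + ν ξ):
  Q: 656 − 1(248.6) = 407.4
  P: 0 + 2(248.6) = 497.2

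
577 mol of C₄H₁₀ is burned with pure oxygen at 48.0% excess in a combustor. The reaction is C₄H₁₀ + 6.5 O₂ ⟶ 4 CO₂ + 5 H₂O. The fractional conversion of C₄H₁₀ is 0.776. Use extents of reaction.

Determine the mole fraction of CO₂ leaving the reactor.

0.263

Stoichiometric O₂ = 6.5 × 577 = 3750 mol; O₂ fed = 3750 × 1.480 = 5551 mol.
Fuel reacted = 0.776 × 577 → ξ = 447.8 mol.
Outlet (n = n₀ + ν ξ):
  C₄H₁₀: 577 − 1(447.8) = 129.2
  O₂: 5551 − 6.5(447.8) = 2640
  CO₂: 0 + 4(447.8) = 1791
  H₂O: 0 + 5(447.8) = 2239
Total out = 6799 mol; y_CO₂ = 1791 / 6799 = 0.2634.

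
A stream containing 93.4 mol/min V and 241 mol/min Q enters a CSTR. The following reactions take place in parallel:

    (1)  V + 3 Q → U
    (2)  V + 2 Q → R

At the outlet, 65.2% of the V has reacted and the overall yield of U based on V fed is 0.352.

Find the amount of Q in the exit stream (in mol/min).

Yield of U: 1ξ₁ / 93.4 = 0.352 → ξ₁ = 32.88 mol/min.
Conversion of V: 1ξ₁ + 1ξ₂ = 0.652 × 93.4 = 60.9 → ξ₂ = 28.02 mol/min.
Outlet amounts (n = n₀ + Σ ν·ξ):
  V: 93.4 − 1(32.88) − 1(28.02) = 32.5
  Q: 241 − 3(32.88) − 2(28.02) = 86.33
  U: 0 + 1(32.88) = 32.88
  R: 0 + 1(28.02) = 28.02

86.3 mol/min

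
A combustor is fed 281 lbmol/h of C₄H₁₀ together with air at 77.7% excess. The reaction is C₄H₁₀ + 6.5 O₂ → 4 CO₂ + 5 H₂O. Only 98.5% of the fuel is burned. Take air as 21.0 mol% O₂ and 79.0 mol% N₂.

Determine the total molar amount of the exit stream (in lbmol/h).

16200 lbmol/h

Stoichiometric O₂ = 6.5 × 281 = 1826 lbmol/h; O₂ fed = 1826 × 1.777 = 3246 lbmol/h.
N₂ fed = 3246 × 79/21 = 12210 lbmol/h.
Fuel reacted = 0.985 × 281 → ξ = 276.8 lbmol/h.
Outlet (n = n₀ + ν ξ):
  C₄H₁₀: 281 − 1(276.8) = 4.215
  O₂: 3246 − 6.5(276.8) = 1447
  N₂: 12210 (inert)
  CO₂: 0 + 4(276.8) = 1107
  H₂O: 0 + 5(276.8) = 1384
Total out = 4.215 + 1447 + 12210 + 1107 + 1384 = 16150 lbmol/h.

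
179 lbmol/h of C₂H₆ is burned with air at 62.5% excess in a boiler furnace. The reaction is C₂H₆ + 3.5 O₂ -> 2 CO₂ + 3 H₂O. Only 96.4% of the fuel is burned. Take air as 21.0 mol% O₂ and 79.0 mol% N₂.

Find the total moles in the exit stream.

Stoichiometric O₂ = 3.5 × 179 = 626.5 lbmol/h; O₂ fed = 626.5 × 1.625 = 1018 lbmol/h.
N₂ fed = 1018 × 79/21 = 3830 lbmol/h.
Fuel reacted = 0.964 × 179 → ξ = 172.6 lbmol/h.
Outlet (n = n₀ + ν ξ):
  C₂H₆: 179 − 1(172.6) = 6.444
  O₂: 1018 − 3.5(172.6) = 414.1
  N₂: 3830 (inert)
  CO₂: 0 + 2(172.6) = 345.1
  H₂O: 0 + 3(172.6) = 517.7
Total out = 6.444 + 414.1 + 3830 + 345.1 + 517.7 = 5113 lbmol/h.

5110 lbmol/h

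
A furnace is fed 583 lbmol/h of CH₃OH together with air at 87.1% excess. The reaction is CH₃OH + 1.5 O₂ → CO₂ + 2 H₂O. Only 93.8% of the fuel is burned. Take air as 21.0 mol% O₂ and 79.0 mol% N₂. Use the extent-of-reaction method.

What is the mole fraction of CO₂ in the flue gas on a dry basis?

Stoichiometric O₂ = 1.5 × 583 = 874.5 lbmol/h; O₂ fed = 874.5 × 1.871 = 1636 lbmol/h.
N₂ fed = 1636 × 79/21 = 6155 lbmol/h.
Fuel reacted = 0.938 × 583 → ξ = 546.9 lbmol/h.
Outlet (n = n₀ + ν ξ):
  CH₃OH: 583 − 1(546.9) = 36.15
  O₂: 1636 − 1.5(546.9) = 815.9
  N₂: 6155 (inert)
  CO₂: 0 + 1(546.9) = 546.9
  H₂O: 0 + 2(546.9) = 1094
Dry total = 7554 lbmol/h; y_CO₂ (dry) = 546.9 / 7554 = 0.07239.

0.0724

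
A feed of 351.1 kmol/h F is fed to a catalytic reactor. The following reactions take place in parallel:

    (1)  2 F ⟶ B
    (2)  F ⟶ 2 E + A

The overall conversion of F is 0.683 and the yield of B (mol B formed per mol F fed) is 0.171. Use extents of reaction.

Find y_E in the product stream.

Yield of B: 1ξ₁ / 351.1 = 0.171 → ξ₁ = 60.04 kmol/h.
Conversion of F: 2ξ₁ + 1ξ₂ = 0.683 × 351.1 = 239.8 → ξ₂ = 119.7 kmol/h.
Outlet amounts (n = n₀ + Σ ν·ξ):
  F: 351.1 − 2(60.04) − 1(119.7) = 111.3
  B: 0 + 1(60.04) = 60.04
  E: 0 + 2(119.7) = 239.5
  A: 0 + 1(119.7) = 119.7
Total out = 530.5 kmol/h; y_E = 239.5 / 530.5 = 0.4514.

0.451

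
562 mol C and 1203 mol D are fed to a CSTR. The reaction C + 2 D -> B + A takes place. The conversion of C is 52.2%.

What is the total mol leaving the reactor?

C reacted = 0.522 × 562 = 293.4 mol; ν_C = −1, so ξ = 293.4/1 = 293.4 mol.
Outlet amounts (n = n₀ + ν ξ):
  C: 562 − 1(293.4) = 268.6
  D: 1203 − 2(293.4) = 616.3
  B: 0 + 1(293.4) = 293.4
  A: 0 + 1(293.4) = 293.4
Total out = 268.6 + 616.3 + 293.4 + 293.4 = 1472 mol.

1470 mol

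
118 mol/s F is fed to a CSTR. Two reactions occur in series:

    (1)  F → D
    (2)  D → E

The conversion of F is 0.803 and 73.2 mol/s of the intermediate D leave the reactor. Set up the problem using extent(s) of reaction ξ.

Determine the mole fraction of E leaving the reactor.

Conversion of F: F consumed = 1ξ₁ = 0.803 × 118 → ξ₁ = 94.75 mol/s.
D balance: n_D = 0 + 1ξ₁ − 1ξ₂ = 73.2 → ξ₂ = (1·94.75 − 73.2)/1 = 21.55 mol/s.
Outlet amounts (n = n₀ + Σ ν·ξ):
  F: 118 − 1(94.75) = 23.25
  D: 0 + 1(94.75) − 1(21.55) = 73.2
  E: 0 + 1(21.55) = 21.55
Total out = 118 mol/s; y_E = 21.55 / 118 = 0.1827.

0.183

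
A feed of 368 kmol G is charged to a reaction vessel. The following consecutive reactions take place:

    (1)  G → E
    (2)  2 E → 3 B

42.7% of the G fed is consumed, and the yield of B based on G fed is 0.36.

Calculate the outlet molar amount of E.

Conversion of G: G consumed = 1ξ₁ = 0.427 × 368 → ξ₁ = 157.1 kmol.
Yield of B: 3ξ₂ / 368 = 0.36 → ξ₂ = 44.16 kmol.
Outlet amounts (n = n₀ + Σ ν·ξ):
  G: 368 − 1(157.1) = 210.9
  E: 0 + 1(157.1) − 2(44.16) = 68.82
  B: 0 + 3(44.16) = 132.5

68.8 kmol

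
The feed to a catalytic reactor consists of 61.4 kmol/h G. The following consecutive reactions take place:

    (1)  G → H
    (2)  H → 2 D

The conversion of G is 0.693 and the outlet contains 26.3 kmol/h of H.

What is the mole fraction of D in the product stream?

Conversion of G: G consumed = 1ξ₁ = 0.693 × 61.4 → ξ₁ = 42.55 kmol/h.
H balance: n_H = 0 + 1ξ₁ − 1ξ₂ = 26.3 → ξ₂ = (1·42.55 − 26.3)/1 = 16.25 kmol/h.
Outlet amounts (n = n₀ + Σ ν·ξ):
  G: 61.4 − 1(42.55) = 18.85
  H: 0 + 1(42.55) − 1(16.25) = 26.3
  D: 0 + 2(16.25) = 32.5
Total out = 77.65 kmol/h; y_D = 32.5 / 77.65 = 0.4185.

0.419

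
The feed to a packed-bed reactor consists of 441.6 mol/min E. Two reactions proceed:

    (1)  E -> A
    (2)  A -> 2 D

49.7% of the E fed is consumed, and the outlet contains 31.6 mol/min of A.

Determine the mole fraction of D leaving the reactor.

0.597

Conversion of E: E consumed = 1ξ₁ = 0.497 × 441.6 → ξ₁ = 219.5 mol/min.
A balance: n_A = 0 + 1ξ₁ − 1ξ₂ = 31.6 → ξ₂ = (1·219.5 − 31.6)/1 = 187.9 mol/min.
Outlet amounts (n = n₀ + Σ ν·ξ):
  E: 441.6 − 1(219.5) = 222.1
  A: 0 + 1(219.5) − 1(187.9) = 31.6
  D: 0 + 2(187.9) = 375.8
Total out = 629.5 mol/min; y_D = 375.8 / 629.5 = 0.5969.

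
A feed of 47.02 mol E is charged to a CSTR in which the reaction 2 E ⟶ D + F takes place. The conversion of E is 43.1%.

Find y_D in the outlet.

E reacted = 0.431 × 47.02 = 20.27 mol; ν_E = −2, so ξ = 20.27/2 = 10.13 mol.
Outlet amounts (n = n₀ + ν ξ):
  E: 47.02 − 2(10.13) = 26.75
  D: 0 + 1(10.13) = 10.13
  F: 0 + 1(10.13) = 10.13
Total out = 47.02 mol; y_D = 10.13 / 47.02 = 0.2155.

0.215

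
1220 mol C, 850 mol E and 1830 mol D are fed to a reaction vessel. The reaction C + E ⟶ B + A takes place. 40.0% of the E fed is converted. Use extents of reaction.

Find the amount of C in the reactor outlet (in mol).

E reacted = 0.4 × 850 = 340 mol; ν_E = −1, so ξ = 340/1 = 340 mol.
Outlet amounts (n = n₀ + ν ξ):
  C: 1220 − 1(340) = 880
  E: 850 − 1(340) = 510
  B: 0 + 1(340) = 340
  A: 0 + 1(340) = 340
  D: 1830 (inert)

880 mol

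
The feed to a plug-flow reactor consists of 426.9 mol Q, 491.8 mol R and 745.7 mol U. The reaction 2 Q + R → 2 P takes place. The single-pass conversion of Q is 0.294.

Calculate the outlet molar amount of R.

Q reacted = 0.294 × 426.9 = 125.5 mol; ν_Q = −2, so ξ = 125.5/2 = 62.75 mol.
Outlet amounts (n = n₀ + ν ξ):
  Q: 426.9 − 2(62.75) = 301.4
  R: 491.8 − 1(62.75) = 429
  P: 0 + 2(62.75) = 125.5
  U: 745.7 (inert)

429 mol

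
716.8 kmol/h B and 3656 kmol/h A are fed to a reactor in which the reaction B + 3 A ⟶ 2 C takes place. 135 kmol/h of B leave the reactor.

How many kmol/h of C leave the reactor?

For B: n = n₀ − 1ξ → 135 = 716.8 − 1ξ, giving ξ = 581.8 kmol/h.
Outlet amounts (n = n₀ + ν ξ):
  B: 716.8 − 1(581.8) = 135
  A: 3656 − 3(581.8) = 1911
  C: 0 + 2(581.8) = 1164

1160 kmol/h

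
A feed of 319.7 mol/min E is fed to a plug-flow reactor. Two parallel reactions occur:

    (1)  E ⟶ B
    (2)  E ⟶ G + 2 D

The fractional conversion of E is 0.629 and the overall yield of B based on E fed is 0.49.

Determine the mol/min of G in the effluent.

44.4 mol/min

Yield of B: 1ξ₁ / 319.7 = 0.49 → ξ₁ = 156.7 mol/min.
Conversion of E: 1ξ₁ + 1ξ₂ = 0.629 × 319.7 = 201.1 → ξ₂ = 44.44 mol/min.
Outlet amounts (n = n₀ + Σ ν·ξ):
  E: 319.7 − 1(156.7) − 1(44.44) = 118.6
  B: 0 + 1(156.7) = 156.7
  G: 0 + 1(44.44) = 44.44
  D: 0 + 2(44.44) = 88.88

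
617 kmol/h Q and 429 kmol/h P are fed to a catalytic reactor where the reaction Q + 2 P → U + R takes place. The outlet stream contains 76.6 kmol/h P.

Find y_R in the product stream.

0.203

For P: n = n₀ − 2ξ → 76.6 = 429 − 2ξ, giving ξ = 176.2 kmol/h.
Outlet amounts (n = n₀ + ν ξ):
  Q: 617 − 1(176.2) = 440.8
  P: 429 − 2(176.2) = 76.6
  U: 0 + 1(176.2) = 176.2
  R: 0 + 1(176.2) = 176.2
Total out = 869.8 kmol/h; y_R = 176.2 / 869.8 = 0.2026.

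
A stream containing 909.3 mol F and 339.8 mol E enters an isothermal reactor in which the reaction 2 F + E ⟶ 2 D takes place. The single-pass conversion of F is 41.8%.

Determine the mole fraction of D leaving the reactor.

0.359

F reacted = 0.418 × 909.3 = 380.1 mol; ν_F = −2, so ξ = 380.1/2 = 190 mol.
Outlet amounts (n = n₀ + ν ξ):
  F: 909.3 − 2(190) = 529.2
  E: 339.8 − 1(190) = 149.8
  D: 0 + 2(190) = 380.1
Total out = 1059 mol; y_D = 380.1 / 1059 = 0.3589.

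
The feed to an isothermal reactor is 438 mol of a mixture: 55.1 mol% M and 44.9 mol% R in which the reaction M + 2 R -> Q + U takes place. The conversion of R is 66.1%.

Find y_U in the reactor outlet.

0.174

R reacted = 0.661 × 196.7 = 130 mol; ν_R = −2, so ξ = 130/2 = 65 mol.
Outlet amounts (n = n₀ + ν ξ):
  M: 241.3 − 1(65) = 176.3
  R: 196.7 − 2(65) = 66.67
  Q: 0 + 1(65) = 65
  U: 0 + 1(65) = 65
Total out = 373 mol; y_U = 65 / 373 = 0.1743.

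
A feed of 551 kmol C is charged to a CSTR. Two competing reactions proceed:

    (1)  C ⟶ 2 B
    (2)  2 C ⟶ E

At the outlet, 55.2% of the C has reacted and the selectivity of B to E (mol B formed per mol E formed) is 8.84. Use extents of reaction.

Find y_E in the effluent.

0.0664

Conversion of C: C consumed = 0.552 × 551 = 304.2 kmol = 1ξ₁ + 2ξ₂.
Selectivity: 2ξ₁ / (1ξ₂) = 8.84 → ξ₁ = 4.42 ξ₂.
Substitute: (1·4.42 + 2) ξ₂ = 304.2 → ξ₂ = 47.38 kmol, ξ₁ = 209.4 kmol.
Outlet amounts (n = n₀ + Σ ν·ξ):
  C: 551 − 1(209.4) − 2(47.38) = 246.8
  B: 0 + 2(209.4) = 418.8
  E: 0 + 1(47.38) = 47.38
Total out = 713 kmol; y_E = 47.38 / 713 = 0.06644.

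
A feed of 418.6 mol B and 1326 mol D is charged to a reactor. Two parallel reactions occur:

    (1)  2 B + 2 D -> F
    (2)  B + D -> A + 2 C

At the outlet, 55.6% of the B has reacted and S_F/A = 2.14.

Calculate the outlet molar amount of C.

88.2 mol

Conversion of B: B consumed = 0.556 × 418.6 = 232.7 mol = 2ξ₁ + 1ξ₂.
Selectivity: 1ξ₁ / (1ξ₂) = 2.14 → ξ₁ = 2.14 ξ₂.
Substitute: (2·2.14 + 1) ξ₂ = 232.7 → ξ₂ = 44.08 mol, ξ₁ = 94.33 mol.
Outlet amounts (n = n₀ + Σ ν·ξ):
  B: 418.6 − 2(94.33) − 1(44.08) = 185.9
  D: 1326 − 2(94.33) − 1(44.08) = 1093
  F: 0 + 1(94.33) = 94.33
  A: 0 + 1(44.08) = 44.08
  C: 0 + 2(44.08) = 88.16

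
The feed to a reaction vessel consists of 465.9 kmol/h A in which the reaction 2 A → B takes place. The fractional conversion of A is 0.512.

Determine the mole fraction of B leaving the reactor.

A reacted = 0.512 × 465.9 = 238.5 kmol/h; ν_A = −2, so ξ = 238.5/2 = 119.3 kmol/h.
Outlet amounts (n = n₀ + ν ξ):
  A: 465.9 − 2(119.3) = 227.4
  B: 0 + 1(119.3) = 119.3
Total out = 346.6 kmol/h; y_B = 119.3 / 346.6 = 0.3441.

0.344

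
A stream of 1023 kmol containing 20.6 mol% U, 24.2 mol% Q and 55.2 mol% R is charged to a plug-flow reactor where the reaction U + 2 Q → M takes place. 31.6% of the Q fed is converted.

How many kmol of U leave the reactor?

Q reacted = 0.316 × 247.6 = 78.23 kmol; ν_Q = −2, so ξ = 78.23/2 = 39.12 kmol.
Outlet amounts (n = n₀ + ν ξ):
  U: 210.7 − 1(39.12) = 171.6
  Q: 247.6 − 2(39.12) = 169.3
  M: 0 + 1(39.12) = 39.12
  R: 564.7 (inert)

172 kmol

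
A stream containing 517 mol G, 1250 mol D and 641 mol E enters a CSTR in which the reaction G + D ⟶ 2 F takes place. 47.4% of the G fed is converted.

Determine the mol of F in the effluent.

G reacted = 0.474 × 517 = 245.1 mol; ν_G = −1, so ξ = 245.1/1 = 245.1 mol.
Outlet amounts (n = n₀ + ν ξ):
  G: 517 − 1(245.1) = 271.9
  D: 1250 − 1(245.1) = 1005
  F: 0 + 2(245.1) = 490.1
  E: 641 (inert)

490 mol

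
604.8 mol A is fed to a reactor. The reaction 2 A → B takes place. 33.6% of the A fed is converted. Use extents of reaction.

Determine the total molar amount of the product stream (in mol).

A reacted = 0.336 × 604.8 = 203.2 mol; ν_A = −2, so ξ = 203.2/2 = 101.6 mol.
Outlet amounts (n = n₀ + ν ξ):
  A: 604.8 − 2(101.6) = 401.6
  B: 0 + 1(101.6) = 101.6
Total out = 401.6 + 101.6 = 503.2 mol.

503 mol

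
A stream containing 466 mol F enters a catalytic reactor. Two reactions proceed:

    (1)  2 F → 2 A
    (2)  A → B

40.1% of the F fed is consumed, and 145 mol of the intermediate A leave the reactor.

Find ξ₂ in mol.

Conversion of F: F consumed = 2ξ₁ = 0.401 × 466 → ξ₁ = 93.43 mol.
A balance: n_A = 0 + 2ξ₁ − 1ξ₂ = 145 → ξ₂ = (2·93.43 − 145)/1 = 41.87 mol.
Outlet amounts (n = n₀ + Σ ν·ξ):
  F: 466 − 2(93.43) = 279.1
  A: 0 + 2(93.43) − 1(41.87) = 145
  B: 0 + 1(41.87) = 41.87

ξ₂ = 41.9 mol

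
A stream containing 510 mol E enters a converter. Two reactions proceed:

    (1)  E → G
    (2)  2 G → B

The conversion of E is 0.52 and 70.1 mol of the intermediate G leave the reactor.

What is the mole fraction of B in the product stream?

Conversion of E: E consumed = 1ξ₁ = 0.52 × 510 → ξ₁ = 265.2 mol.
G balance: n_G = 0 + 1ξ₁ − 2ξ₂ = 70.1 → ξ₂ = (1·265.2 − 70.1)/2 = 97.55 mol.
Outlet amounts (n = n₀ + Σ ν·ξ):
  E: 510 − 1(265.2) = 244.8
  G: 0 + 1(265.2) − 2(97.55) = 70.1
  B: 0 + 1(97.55) = 97.55
Total out = 412.4 mol; y_B = 97.55 / 412.4 = 0.2365.

0.237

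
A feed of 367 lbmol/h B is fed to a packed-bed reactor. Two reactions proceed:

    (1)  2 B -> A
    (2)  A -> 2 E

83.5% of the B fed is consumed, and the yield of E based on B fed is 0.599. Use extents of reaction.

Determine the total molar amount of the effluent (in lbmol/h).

Conversion of B: B consumed = 2ξ₁ = 0.835 × 367 → ξ₁ = 153.2 lbmol/h.
Yield of E: 2ξ₂ / 367 = 0.599 → ξ₂ = 109.9 lbmol/h.
Outlet amounts (n = n₀ + Σ ν·ξ):
  B: 367 − 2(153.2) = 60.56
  A: 0 + 1(153.2) − 1(109.9) = 43.31
  E: 0 + 2(109.9) = 219.8
Total out = 60.56 + 43.31 + 219.8 = 323.7 lbmol/h.

324 lbmol/h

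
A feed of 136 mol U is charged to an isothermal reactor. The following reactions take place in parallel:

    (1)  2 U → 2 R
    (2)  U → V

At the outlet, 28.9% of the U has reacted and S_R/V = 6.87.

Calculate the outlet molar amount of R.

Conversion of U: U consumed = 0.289 × 136 = 39.3 mol = 2ξ₁ + 1ξ₂.
Selectivity: 2ξ₁ / (1ξ₂) = 6.87 → ξ₁ = 3.435 ξ₂.
Substitute: (2·3.435 + 1) ξ₂ = 39.3 → ξ₂ = 4.994 mol, ξ₁ = 17.15 mol.
Outlet amounts (n = n₀ + Σ ν·ξ):
  U: 136 − 2(17.15) − 1(4.994) = 96.7
  R: 0 + 2(17.15) = 34.31
  V: 0 + 1(4.994) = 4.994

34.3 mol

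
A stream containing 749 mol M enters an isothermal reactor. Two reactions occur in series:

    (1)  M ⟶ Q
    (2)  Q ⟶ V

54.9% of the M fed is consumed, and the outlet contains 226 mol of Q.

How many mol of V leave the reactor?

185 mol

Conversion of M: M consumed = 1ξ₁ = 0.549 × 749 → ξ₁ = 411.2 mol.
Q balance: n_Q = 0 + 1ξ₁ − 1ξ₂ = 226 → ξ₂ = (1·411.2 − 226)/1 = 185.2 mol.
Outlet amounts (n = n₀ + Σ ν·ξ):
  M: 749 − 1(411.2) = 337.8
  Q: 0 + 1(411.2) − 1(185.2) = 226
  V: 0 + 1(185.2) = 185.2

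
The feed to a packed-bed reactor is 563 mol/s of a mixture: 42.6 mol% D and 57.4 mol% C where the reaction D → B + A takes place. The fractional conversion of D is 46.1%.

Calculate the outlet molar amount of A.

111 mol/s

D reacted = 0.461 × 239.8 = 110.6 mol/s; ν_D = −1, so ξ = 110.6/1 = 110.6 mol/s.
Outlet amounts (n = n₀ + ν ξ):
  D: 239.8 − 1(110.6) = 129.3
  B: 0 + 1(110.6) = 110.6
  A: 0 + 1(110.6) = 110.6
  C: 323.2 (inert)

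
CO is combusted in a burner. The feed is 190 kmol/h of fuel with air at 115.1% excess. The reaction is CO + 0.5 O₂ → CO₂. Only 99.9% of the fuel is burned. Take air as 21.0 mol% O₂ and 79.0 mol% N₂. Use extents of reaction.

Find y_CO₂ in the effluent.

Stoichiometric O₂ = 0.5 × 190 = 95 kmol/h; O₂ fed = 95 × 2.151 = 204.3 kmol/h.
N₂ fed = 204.3 × 79/21 = 768.7 kmol/h.
Fuel reacted = 0.999 × 190 → ξ = 189.8 kmol/h.
Outlet (n = n₀ + ν ξ):
  CO: 190 − 1(189.8) = 0.19
  O₂: 204.3 − 0.5(189.8) = 109.4
  N₂: 768.7 (inert)
  CO₂: 0 + 1(189.8) = 189.8
Total out = 1068 kmol/h; y_CO₂ = 189.8 / 1068 = 0.1777.

0.178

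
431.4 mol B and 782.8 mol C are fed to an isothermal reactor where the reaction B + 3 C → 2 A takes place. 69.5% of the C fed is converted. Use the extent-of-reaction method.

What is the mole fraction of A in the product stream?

C reacted = 0.695 × 782.8 = 544 mol; ν_C = −3, so ξ = 544/3 = 181.3 mol.
Outlet amounts (n = n₀ + ν ξ):
  B: 431.4 − 1(181.3) = 250.1
  C: 782.8 − 3(181.3) = 238.8
  A: 0 + 2(181.3) = 362.7
Total out = 851.5 mol; y_A = 362.7 / 851.5 = 0.4259.

0.426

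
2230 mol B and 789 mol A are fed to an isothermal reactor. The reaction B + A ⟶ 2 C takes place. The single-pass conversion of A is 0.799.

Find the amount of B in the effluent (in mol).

1600 mol

A reacted = 0.799 × 789 = 630.4 mol; ν_A = −1, so ξ = 630.4/1 = 630.4 mol.
Outlet amounts (n = n₀ + ν ξ):
  B: 2230 − 1(630.4) = 1600
  A: 789 − 1(630.4) = 158.6
  C: 0 + 2(630.4) = 1261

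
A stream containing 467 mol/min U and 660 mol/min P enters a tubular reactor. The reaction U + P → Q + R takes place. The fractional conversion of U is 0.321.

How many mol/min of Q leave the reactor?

150 mol/min

U reacted = 0.321 × 467 = 149.9 mol/min; ν_U = −1, so ξ = 149.9/1 = 149.9 mol/min.
Outlet amounts (n = n₀ + ν ξ):
  U: 467 − 1(149.9) = 317.1
  P: 660 − 1(149.9) = 510.1
  Q: 0 + 1(149.9) = 149.9
  R: 0 + 1(149.9) = 149.9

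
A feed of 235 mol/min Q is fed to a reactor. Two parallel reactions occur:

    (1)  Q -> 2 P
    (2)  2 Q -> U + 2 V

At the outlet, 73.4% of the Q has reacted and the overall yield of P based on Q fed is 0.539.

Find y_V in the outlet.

Yield of P: 2ξ₁ / 235 = 0.539 → ξ₁ = 63.33 mol/min.
Conversion of Q: 1ξ₁ + 2ξ₂ = 0.734 × 235 = 172.5 → ξ₂ = 54.58 mol/min.
Outlet amounts (n = n₀ + Σ ν·ξ):
  Q: 235 − 1(63.33) − 2(54.58) = 62.51
  P: 0 + 2(63.33) = 126.7
  U: 0 + 1(54.58) = 54.58
  V: 0 + 2(54.58) = 109.2
Total out = 352.9 mol/min; y_V = 109.2 / 352.9 = 0.3093.

0.309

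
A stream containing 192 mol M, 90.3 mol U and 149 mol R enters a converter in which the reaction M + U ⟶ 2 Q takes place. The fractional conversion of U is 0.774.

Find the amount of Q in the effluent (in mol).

U reacted = 0.774 × 90.3 = 69.89 mol; ν_U = −1, so ξ = 69.89/1 = 69.89 mol.
Outlet amounts (n = n₀ + ν ξ):
  M: 192 − 1(69.89) = 122.1
  U: 90.3 − 1(69.89) = 20.41
  Q: 0 + 2(69.89) = 139.8
  R: 149 (inert)

140 mol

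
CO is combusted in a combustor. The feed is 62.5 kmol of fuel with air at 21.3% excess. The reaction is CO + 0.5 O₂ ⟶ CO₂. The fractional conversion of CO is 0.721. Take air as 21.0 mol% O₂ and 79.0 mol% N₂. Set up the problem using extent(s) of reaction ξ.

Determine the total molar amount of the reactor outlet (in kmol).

220 kmol

Stoichiometric O₂ = 0.5 × 62.5 = 31.25 kmol; O₂ fed = 31.25 × 1.213 = 37.91 kmol.
N₂ fed = 37.91 × 79/21 = 142.6 kmol.
Fuel reacted = 0.721 × 62.5 → ξ = 45.06 kmol.
Outlet (n = n₀ + ν ξ):
  CO: 62.5 − 1(45.06) = 17.44
  O₂: 37.91 − 0.5(45.06) = 15.38
  N₂: 142.6 (inert)
  CO₂: 0 + 1(45.06) = 45.06
Total out = 17.44 + 15.38 + 142.6 + 45.06 = 220.5 kmol.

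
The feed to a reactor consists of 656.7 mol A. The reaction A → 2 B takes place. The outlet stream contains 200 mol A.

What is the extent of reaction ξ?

For A: n = n₀ − 1ξ → 200 = 656.7 − 1ξ, giving ξ = 456.7 mol.
Outlet amounts (n = n₀ + ν ξ):
  A: 656.7 − 1(456.7) = 200
  B: 0 + 2(456.7) = 913.4

ξ = 457 mol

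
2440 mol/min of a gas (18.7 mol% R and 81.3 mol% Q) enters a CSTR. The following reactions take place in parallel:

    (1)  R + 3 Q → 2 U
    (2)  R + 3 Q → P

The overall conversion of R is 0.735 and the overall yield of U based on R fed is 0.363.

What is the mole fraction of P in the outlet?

0.167

Yield of U: 2ξ₁ / 456.3 = 0.363 → ξ₁ = 82.81 mol/min.
Conversion of R: 1ξ₁ + 1ξ₂ = 0.735 × 456.3 = 335.4 → ξ₂ = 252.6 mol/min.
Outlet amounts (n = n₀ + Σ ν·ξ):
  R: 456.3 − 1(82.81) − 1(252.6) = 120.9
  Q: 1984 − 3(82.81) − 3(252.6) = 977.6
  U: 0 + 2(82.81) = 165.6
  P: 0 + 1(252.6) = 252.6
Total out = 1517 mol/min; y_P = 252.6 / 1517 = 0.1665.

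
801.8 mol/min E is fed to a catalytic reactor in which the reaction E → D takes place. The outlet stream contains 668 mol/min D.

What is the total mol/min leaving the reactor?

802 mol/min

For D: n = n₀ + 1ξ → 668 = 0 + 1ξ, giving ξ = 668 mol/min.
Outlet amounts (n = n₀ + ν ξ):
  E: 801.8 − 1(668) = 133.8
  D: 0 + 1(668) = 668
Total out = 133.8 + 668 = 801.8 mol/min.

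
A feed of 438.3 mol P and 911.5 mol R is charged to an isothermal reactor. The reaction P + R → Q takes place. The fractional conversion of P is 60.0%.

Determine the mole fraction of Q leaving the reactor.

P reacted = 0.6 × 438.3 = 263 mol; ν_P = −1, so ξ = 263/1 = 263 mol.
Outlet amounts (n = n₀ + ν ξ):
  P: 438.3 − 1(263) = 175.3
  R: 911.5 − 1(263) = 648.5
  Q: 0 + 1(263) = 263
Total out = 1087 mol; y_Q = 263 / 1087 = 0.242.

0.242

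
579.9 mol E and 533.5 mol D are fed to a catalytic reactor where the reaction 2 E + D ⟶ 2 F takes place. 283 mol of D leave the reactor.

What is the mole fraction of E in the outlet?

0.0914

For D: n = n₀ − 1ξ → 283 = 533.5 − 1ξ, giving ξ = 250.5 mol.
Outlet amounts (n = n₀ + ν ξ):
  E: 579.9 − 2(250.5) = 78.9
  D: 533.5 − 1(250.5) = 283
  F: 0 + 2(250.5) = 501
Total out = 862.9 mol; y_E = 78.9 / 862.9 = 0.09144.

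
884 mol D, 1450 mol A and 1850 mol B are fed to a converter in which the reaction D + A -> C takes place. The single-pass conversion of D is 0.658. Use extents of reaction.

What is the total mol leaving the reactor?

D reacted = 0.658 × 884 = 581.7 mol; ν_D = −1, so ξ = 581.7/1 = 581.7 mol.
Outlet amounts (n = n₀ + ν ξ):
  D: 884 − 1(581.7) = 302.3
  A: 1450 − 1(581.7) = 868.3
  C: 0 + 1(581.7) = 581.7
  B: 1850 (inert)
Total out = 302.3 + 868.3 + 581.7 + 1850 = 3602 mol.

3600 mol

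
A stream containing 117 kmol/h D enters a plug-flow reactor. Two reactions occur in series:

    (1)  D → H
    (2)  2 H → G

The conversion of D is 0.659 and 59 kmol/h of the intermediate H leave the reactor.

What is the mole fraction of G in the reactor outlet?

Conversion of D: D consumed = 1ξ₁ = 0.659 × 117 → ξ₁ = 77.1 kmol/h.
H balance: n_H = 0 + 1ξ₁ − 2ξ₂ = 59 → ξ₂ = (1·77.1 − 59)/2 = 9.052 kmol/h.
Outlet amounts (n = n₀ + Σ ν·ξ):
  D: 117 − 1(77.1) = 39.9
  H: 0 + 1(77.1) − 2(9.052) = 59
  G: 0 + 1(9.052) = 9.052
Total out = 107.9 kmol/h; y_G = 9.052 / 107.9 = 0.08385.

0.0839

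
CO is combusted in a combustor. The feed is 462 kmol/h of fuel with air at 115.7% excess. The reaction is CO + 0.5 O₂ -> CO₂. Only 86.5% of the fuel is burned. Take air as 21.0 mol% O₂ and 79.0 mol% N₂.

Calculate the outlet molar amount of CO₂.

Stoichiometric O₂ = 0.5 × 462 = 231 kmol/h; O₂ fed = 231 × 2.157 = 498.3 kmol/h.
N₂ fed = 498.3 × 79/21 = 1874 kmol/h.
Fuel reacted = 0.865 × 462 → ξ = 399.6 kmol/h.
Outlet (n = n₀ + ν ξ):
  CO: 462 − 1(399.6) = 62.37
  O₂: 498.3 − 0.5(399.6) = 298.5
  N₂: 1874 (inert)
  CO₂: 0 + 1(399.6) = 399.6

400 kmol/h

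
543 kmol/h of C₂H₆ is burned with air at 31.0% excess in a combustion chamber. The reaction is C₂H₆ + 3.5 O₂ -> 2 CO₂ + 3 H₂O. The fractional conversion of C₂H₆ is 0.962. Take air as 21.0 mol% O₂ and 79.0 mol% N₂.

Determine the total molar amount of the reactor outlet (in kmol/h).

Stoichiometric O₂ = 3.5 × 543 = 1900 kmol/h; O₂ fed = 1900 × 1.310 = 2490 kmol/h.
N₂ fed = 2490 × 79/21 = 9366 kmol/h.
Fuel reacted = 0.962 × 543 → ξ = 522.4 kmol/h.
Outlet (n = n₀ + ν ξ):
  C₂H₆: 543 − 1(522.4) = 20.63
  O₂: 2490 − 3.5(522.4) = 661.4
  N₂: 9366 (inert)
  CO₂: 0 + 2(522.4) = 1045
  H₂O: 0 + 3(522.4) = 1567
Total out = 20.63 + 661.4 + 9366 + 1045 + 1567 = 12660 kmol/h.

12700 kmol/h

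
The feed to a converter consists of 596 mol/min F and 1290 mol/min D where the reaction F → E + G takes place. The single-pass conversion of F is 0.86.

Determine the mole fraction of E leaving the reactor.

F reacted = 0.86 × 596 = 512.6 mol/min; ν_F = −1, so ξ = 512.6/1 = 512.6 mol/min.
Outlet amounts (n = n₀ + ν ξ):
  F: 596 − 1(512.6) = 83.44
  E: 0 + 1(512.6) = 512.6
  G: 0 + 1(512.6) = 512.6
  D: 1290 (inert)
Total out = 2399 mol/min; y_E = 512.6 / 2399 = 0.2137.

0.214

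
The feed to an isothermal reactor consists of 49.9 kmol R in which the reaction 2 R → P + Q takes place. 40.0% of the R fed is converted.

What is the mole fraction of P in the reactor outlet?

0.2

R reacted = 0.4 × 49.9 = 19.96 kmol; ν_R = −2, so ξ = 19.96/2 = 9.98 kmol.
Outlet amounts (n = n₀ + ν ξ):
  R: 49.9 − 2(9.98) = 29.94
  P: 0 + 1(9.98) = 9.98
  Q: 0 + 1(9.98) = 9.98
Total out = 49.9 kmol; y_P = 9.98 / 49.9 = 0.2.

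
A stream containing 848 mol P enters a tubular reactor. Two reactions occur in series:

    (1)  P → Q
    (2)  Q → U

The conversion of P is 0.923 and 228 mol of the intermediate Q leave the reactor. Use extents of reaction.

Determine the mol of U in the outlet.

555 mol

Conversion of P: P consumed = 1ξ₁ = 0.923 × 848 → ξ₁ = 782.7 mol.
Q balance: n_Q = 0 + 1ξ₁ − 1ξ₂ = 228 → ξ₂ = (1·782.7 − 228)/1 = 554.7 mol.
Outlet amounts (n = n₀ + Σ ν·ξ):
  P: 848 − 1(782.7) = 65.3
  Q: 0 + 1(782.7) − 1(554.7) = 228
  U: 0 + 1(554.7) = 554.7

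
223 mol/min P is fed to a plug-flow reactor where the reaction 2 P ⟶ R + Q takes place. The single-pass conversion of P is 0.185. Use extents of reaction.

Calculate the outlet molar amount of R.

20.6 mol/min

P reacted = 0.185 × 223 = 41.26 mol/min; ν_P = −2, so ξ = 41.26/2 = 20.63 mol/min.
Outlet amounts (n = n₀ + ν ξ):
  P: 223 − 2(20.63) = 181.7
  R: 0 + 1(20.63) = 20.63
  Q: 0 + 1(20.63) = 20.63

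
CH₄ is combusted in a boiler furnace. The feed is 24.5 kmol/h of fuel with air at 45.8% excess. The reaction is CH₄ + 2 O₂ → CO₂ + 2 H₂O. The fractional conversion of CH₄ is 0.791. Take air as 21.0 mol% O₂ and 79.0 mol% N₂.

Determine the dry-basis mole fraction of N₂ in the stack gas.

0.825

Stoichiometric O₂ = 2 × 24.5 = 49 kmol/h; O₂ fed = 49 × 1.458 = 71.44 kmol/h.
N₂ fed = 71.44 × 79/21 = 268.8 kmol/h.
Fuel reacted = 0.791 × 24.5 → ξ = 19.38 kmol/h.
Outlet (n = n₀ + ν ξ):
  CH₄: 24.5 − 1(19.38) = 5.12
  O₂: 71.44 − 2(19.38) = 32.68
  N₂: 268.8 (inert)
  CO₂: 0 + 1(19.38) = 19.38
  H₂O: 0 + 2(19.38) = 38.76
Dry total = 325.9 kmol/h; y_N₂ (dry) = 268.8 / 325.9 = 0.8246.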